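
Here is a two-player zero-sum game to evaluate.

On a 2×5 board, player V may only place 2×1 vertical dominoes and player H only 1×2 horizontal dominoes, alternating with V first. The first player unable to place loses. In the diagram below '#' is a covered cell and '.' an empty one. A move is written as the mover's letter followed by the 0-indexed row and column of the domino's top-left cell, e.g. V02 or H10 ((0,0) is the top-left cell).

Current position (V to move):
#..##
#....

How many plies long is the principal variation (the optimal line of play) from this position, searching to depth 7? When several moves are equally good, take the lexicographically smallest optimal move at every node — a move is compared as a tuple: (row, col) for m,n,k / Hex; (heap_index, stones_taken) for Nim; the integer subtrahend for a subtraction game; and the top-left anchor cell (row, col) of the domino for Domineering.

p1 V@[#..##/#....]: V01[##.##/##...]-1 V02[#.###/#.#..]+1*
p2 H@[#.###/#.#..]: H13[#.###/#.###]-1*
p3 V@[#.###/#.###]: V01[#####/#####]+1*
p4 H@[#####/#####] terminal -1; root [#..##/#....] d7

PV length from [#..##/#....]: 3 plies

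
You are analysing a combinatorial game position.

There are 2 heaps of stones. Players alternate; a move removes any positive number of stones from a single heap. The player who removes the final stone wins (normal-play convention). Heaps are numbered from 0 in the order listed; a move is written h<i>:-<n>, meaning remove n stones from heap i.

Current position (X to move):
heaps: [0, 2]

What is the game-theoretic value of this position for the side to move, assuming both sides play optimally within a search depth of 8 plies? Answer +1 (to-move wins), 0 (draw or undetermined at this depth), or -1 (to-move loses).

value((0,2), X) = +1

p1 X@[(0,2)]: h1:-1[(0,1)]-1 h1:-2[(0,0)]+1*
p2 O@[(0,0)] terminal -1; root [(0,2)] d8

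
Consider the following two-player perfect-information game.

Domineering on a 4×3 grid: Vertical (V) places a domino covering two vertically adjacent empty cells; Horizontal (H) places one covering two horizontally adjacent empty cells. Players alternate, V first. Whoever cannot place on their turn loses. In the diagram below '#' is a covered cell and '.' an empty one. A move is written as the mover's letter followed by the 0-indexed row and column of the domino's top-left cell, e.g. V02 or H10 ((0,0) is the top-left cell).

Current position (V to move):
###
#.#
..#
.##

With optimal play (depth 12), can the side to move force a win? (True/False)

V winning at [###/#.#/..#/.##]: True

ply 1, V at ###/#.#/..#/.## | V11=+1→###/###/.##/.##*; V20=+1→###/#.#/#.#/###
ply 2: ###/###/.##/.## is terminal -1 (H); from ###/#.#/..#/.## depth 12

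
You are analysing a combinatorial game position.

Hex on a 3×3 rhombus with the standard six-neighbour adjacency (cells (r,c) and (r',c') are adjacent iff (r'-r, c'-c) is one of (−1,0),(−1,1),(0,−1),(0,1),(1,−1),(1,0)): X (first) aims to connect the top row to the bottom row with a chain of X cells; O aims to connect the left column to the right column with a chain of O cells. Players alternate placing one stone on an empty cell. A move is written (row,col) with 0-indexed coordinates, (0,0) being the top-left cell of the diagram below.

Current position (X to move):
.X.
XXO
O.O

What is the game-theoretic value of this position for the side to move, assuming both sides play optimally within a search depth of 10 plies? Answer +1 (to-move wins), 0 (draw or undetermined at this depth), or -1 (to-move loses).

value(.X./XXO/O.O, X) = +1

p1 X@[.X./XXO/O.O]: (0,0)[XX./XXO/O.O]-1 (0,2)[.XX/XXO/O.O]-1 (2,1)[.X./XXO/OXO]+1*
p2 O@[.X./XXO/OXO] terminal -1; root [.X./XXO/O.O] d10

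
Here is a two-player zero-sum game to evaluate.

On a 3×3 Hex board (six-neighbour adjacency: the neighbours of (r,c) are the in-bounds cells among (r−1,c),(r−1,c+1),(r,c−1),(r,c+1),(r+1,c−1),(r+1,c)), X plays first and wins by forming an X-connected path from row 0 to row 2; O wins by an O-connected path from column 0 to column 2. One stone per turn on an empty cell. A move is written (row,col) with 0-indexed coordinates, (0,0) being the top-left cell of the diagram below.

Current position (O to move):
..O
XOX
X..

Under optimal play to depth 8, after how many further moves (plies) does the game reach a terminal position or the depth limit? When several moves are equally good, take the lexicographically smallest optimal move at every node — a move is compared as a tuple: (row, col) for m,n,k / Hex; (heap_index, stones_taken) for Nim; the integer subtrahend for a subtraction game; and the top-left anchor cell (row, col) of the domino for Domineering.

PV length from [..O/XOX/X..]: 2 plies

[..O/XOX/X..] O move#1: (0,0):-1/O.O/XOX/X..*, (0,1):-1/.OO/XOX/X.., (2,1):-1/..O/XOX/XO., (2,2):-1/..O/XOX/X.O
[O.O/XOX/X..] X move#2: (0,1):+1/OXO/XOX/X..*, (2,1):-1/O.O/XOX/XX., (2,2):-1/O.O/XOX/X.X
[OXO/XOX/X..] end (terminal -1, O#3); searched ..O/XOX/X.. to 8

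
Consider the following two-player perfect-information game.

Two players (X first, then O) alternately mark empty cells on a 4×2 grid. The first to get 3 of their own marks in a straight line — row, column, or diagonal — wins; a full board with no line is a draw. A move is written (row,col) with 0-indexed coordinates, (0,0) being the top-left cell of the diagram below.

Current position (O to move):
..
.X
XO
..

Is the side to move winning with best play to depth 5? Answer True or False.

[../.X/XO/..] O move#1: (0,0):+0/O./.X/XO/..*, (0,1):-1/.O/.X/XO/.., (1,0):+0/../OX/XO/.., (3,0):+0/../.X/XO/O., (3,1):-1/../.X/XO/.O
[O./.X/XO/..] X move#2: (0,1):+0/OX/.X/XO/..*, (1,0):+0/O./XX/XO/.., (3,0):+0/O./.X/XO/X., (3,1):+0/O./.X/XO/.X
[OX/.X/XO/..] O move#3: (1,0):+0/OX/OX/XO/..*, (3,0):+0/OX/.X/XO/O., (3,1):+0/OX/.X/XO/.O
[OX/OX/XO/..] X move#4: (3,0):+0/OX/OX/XO/X.*, (3,1):+0/OX/OX/XO/.X
[OX/OX/XO/X.] O move#5: (3,1):+0/OX/OX/XO/XO*
[OX/OX/XO/XO] end (terminal +0, X#6); searched ../.X/XO/.. to 5

O winning at [../.X/XO/..]: False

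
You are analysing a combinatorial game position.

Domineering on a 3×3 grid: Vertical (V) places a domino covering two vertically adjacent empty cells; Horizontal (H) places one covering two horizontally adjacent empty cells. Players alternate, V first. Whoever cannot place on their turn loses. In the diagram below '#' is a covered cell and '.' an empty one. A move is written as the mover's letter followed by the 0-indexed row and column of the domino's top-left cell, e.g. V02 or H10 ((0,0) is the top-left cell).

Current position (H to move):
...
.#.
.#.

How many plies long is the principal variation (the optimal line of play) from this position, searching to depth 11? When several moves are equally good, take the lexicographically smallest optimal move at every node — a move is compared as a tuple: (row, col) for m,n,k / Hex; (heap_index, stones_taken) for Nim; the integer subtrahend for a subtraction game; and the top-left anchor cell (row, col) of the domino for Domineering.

PV length from [.../.#./.#.]: 2 plies

[.../.#./.#.] H move#1: H00:-1/##./.#./.#.*, H01:-1/.##/.#./.#.
[##./.#./.#.] V move#2: V02:+1/###/.##/.#.*, V10:+1/##./##./##., V12:+1/##./.##/.##
[###/.##/.#.] end (terminal -1, H#3); searched .../.#./.#. to 11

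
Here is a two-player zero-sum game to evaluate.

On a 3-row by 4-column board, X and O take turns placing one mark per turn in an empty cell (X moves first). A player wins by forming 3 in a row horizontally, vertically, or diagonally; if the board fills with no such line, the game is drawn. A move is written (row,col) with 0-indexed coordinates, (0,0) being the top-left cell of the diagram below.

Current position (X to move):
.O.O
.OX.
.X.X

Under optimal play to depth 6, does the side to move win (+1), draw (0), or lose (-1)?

ply 1, X at .O.O/.OX./.X.X | (0,0)=-1→XO.O/.OX./.X.X; (0,2)=+0→.OXO/.OX./.X.X; (1,0)=-1→.O.O/XOX./.X.X; (1,3)=-1→.O.O/.OXX/.X.X; (2,0)=-1→.O.O/.OX./XX.X; (2,2)=+1→.O.O/.OX./.XXX*
ply 2: .O.O/.OX./.XXX is terminal -1 (O); from .O.O/.OX./.X.X depth 6

value(.O.O/.OX./.X.X, X) = +1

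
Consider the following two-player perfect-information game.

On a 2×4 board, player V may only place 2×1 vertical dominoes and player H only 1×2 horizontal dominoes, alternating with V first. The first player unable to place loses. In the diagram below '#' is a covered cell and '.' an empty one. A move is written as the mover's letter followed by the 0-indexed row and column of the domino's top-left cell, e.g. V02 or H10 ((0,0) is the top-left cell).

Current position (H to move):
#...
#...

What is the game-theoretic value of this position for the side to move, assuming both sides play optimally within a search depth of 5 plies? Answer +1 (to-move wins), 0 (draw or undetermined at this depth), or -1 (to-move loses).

value(#.../#..., H) = +1

ply 1, H at #.../#... | H01=+1→###./#...*; H02=+1→#.##/#...; H11=+1→#.../###.; H12=+1→#.../#.##
ply 2, V at ###./#... | V03=-1→####/#..#*
ply 3, H at ####/#..# | H11=+1→####/####*
ply 4: ####/#### is terminal -1 (V); from #.../#... depth 5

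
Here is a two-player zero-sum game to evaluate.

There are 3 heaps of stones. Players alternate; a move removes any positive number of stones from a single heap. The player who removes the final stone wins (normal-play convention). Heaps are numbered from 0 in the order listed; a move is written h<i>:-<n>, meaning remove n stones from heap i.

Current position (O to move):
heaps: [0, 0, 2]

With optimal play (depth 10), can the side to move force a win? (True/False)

[(0,0,2)] O move#1: h2:-1:-1/(0,0,1), h2:-2:+1/(0,0,0)*
[(0,0,0)] end (terminal -1, X#2); searched (0,0,2) to 10

O winning at [(0,0,2)]: True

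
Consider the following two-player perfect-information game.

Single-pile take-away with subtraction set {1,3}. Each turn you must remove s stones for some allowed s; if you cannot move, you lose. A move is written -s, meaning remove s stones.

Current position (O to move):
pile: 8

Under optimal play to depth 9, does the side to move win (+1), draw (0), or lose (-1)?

p1 O@[8]: -1[7]-1* -3[5]-1
p2 X@[7]: -1[6]+1* -3[4]+1
p3 O@[6]: -1[5]-1* -3[3]-1
p4 X@[5]: -1[4]+1* -3[2]+1
p5 O@[4]: -1[3]-1* -3[1]-1
p6 X@[3]: -1[2]+1* -3[0]+1
p7 O@[2]: -1[1]-1*
p8 X@[1]: -1[0]+1*
p9 O@[0] terminal -1; root [8] d9

value(8, O) = -1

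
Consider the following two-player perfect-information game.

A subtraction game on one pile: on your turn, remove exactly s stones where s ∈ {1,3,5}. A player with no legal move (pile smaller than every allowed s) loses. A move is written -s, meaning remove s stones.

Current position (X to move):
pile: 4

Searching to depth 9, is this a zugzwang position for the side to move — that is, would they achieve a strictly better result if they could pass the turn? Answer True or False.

ply 1, X at 4 | -1=-1→3*; -3=-1→1
ply 2, O at 3 | -1=+1→2*; -3=+1→0
ply 3, X at 2 | -1=-1→1*
ply 4, O at 1 | -1=+1→0*
ply 5: 0 is terminal -1 (X); from 4 depth 9
pass branch (O moves first from the same position):
  | ply 1, O at 4 | -1=-1→3*; -3=-1→1
  | ply 2, X at 3 | -1=+1→2*; -3=+1→0
  | ply 3, O at 2 | -1=-1→1*
  | ply 4, X at 1 | -1=+1→0*
  | ply 5: 0 is terminal -1 (O); from 4 depth 9
X moving scores -1; X passing scores +1

zugzwang(4, X) = True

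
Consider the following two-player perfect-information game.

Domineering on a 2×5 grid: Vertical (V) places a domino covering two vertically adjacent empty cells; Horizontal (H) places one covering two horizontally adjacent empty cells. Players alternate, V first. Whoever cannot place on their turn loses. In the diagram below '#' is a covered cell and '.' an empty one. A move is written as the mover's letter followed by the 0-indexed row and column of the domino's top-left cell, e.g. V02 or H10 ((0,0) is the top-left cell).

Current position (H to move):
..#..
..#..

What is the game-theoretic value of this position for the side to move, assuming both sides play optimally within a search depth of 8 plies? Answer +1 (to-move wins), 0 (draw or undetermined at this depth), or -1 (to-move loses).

value(..#../..#.., H) = -1

p1 H@[..#../..#..]: H00[###../..#..]-1* H03[..###/..#..]-1 H10[..#../###..]-1 H13[..#../..###]-1
p2 V@[###../..#..]: V03[####./..##.]+1* V04[###.#/..#.#]+1
p3 H@[####./..##.]: H10[####./####.]-1*
p4 V@[####./####.]: V04[#####/#####]+1*
p5 H@[#####/#####] terminal -1; root [..#../..#..] d8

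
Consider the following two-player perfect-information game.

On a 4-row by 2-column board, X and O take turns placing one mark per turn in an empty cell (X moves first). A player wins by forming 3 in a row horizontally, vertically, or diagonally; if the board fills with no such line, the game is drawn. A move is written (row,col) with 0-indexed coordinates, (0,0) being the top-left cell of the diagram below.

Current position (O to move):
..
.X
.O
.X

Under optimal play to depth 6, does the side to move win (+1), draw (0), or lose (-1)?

value(../.X/.O/.X, O) = 0

ply 1, O at ../.X/.O/.X | (0,0)=+0→O./.X/.O/.X*; (0,1)=+0→.O/.X/.O/.X; (1,0)=+0→../OX/.O/.X; (2,0)=+0→../.X/OO/.X; (3,0)=+0→../.X/.O/OX
ply 2, X at O./.X/.O/.X | (0,1)=+0→OX/.X/.O/.X*; (1,0)=+0→O./XX/.O/.X; (2,0)=+0→O./.X/XO/.X; (3,0)=+0→O./.X/.O/XX
ply 3, O at OX/.X/.O/.X | (1,0)=+0→OX/OX/.O/.X*; (2,0)=+0→OX/.X/OO/.X; (3,0)=+0→OX/.X/.O/OX
ply 4, X at OX/OX/.O/.X | (2,0)=+0→OX/OX/XO/.X*; (3,0)=-1→OX/OX/.O/XX
ply 5, O at OX/OX/XO/.X | (3,0)=+0→OX/OX/XO/OX*
ply 6: OX/OX/XO/OX is terminal +0 (X); from ../.X/.O/.X depth 6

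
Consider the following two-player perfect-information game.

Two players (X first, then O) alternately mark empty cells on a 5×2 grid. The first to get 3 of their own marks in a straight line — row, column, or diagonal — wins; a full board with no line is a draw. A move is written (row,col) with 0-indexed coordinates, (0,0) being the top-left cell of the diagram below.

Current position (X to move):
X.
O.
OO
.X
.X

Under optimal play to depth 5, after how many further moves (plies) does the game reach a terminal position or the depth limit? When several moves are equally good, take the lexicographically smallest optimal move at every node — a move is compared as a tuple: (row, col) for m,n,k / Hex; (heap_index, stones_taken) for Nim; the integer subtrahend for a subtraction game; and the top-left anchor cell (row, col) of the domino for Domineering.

ply 1, X at X./O./OO/.X/.X | (0,1)=-1→XX/O./OO/.X/.X; (1,1)=-1→X./OX/OO/.X/.X; (3,0)=+0→X./O./OO/XX/.X*; (4,0)=-1→X./O./OO/.X/XX
ply 2, O at X./O./OO/XX/.X | (0,1)=+0→XO/O./OO/XX/.X*; (1,1)=+0→X./OO/OO/XX/.X; (4,0)=+0→X./O./OO/XX/OX
ply 3, X at XO/O./OO/XX/.X | (1,1)=+0→XO/OX/OO/XX/.X*; (4,0)=-1→XO/O./OO/XX/XX
ply 4, O at XO/OX/OO/XX/.X | (4,0)=+0→XO/OX/OO/XX/OX*
ply 5: XO/OX/OO/XX/OX is terminal +0 (X); from X./O./OO/.X/.X depth 5

PV length from [X./O./OO/.X/.X]: 4 plies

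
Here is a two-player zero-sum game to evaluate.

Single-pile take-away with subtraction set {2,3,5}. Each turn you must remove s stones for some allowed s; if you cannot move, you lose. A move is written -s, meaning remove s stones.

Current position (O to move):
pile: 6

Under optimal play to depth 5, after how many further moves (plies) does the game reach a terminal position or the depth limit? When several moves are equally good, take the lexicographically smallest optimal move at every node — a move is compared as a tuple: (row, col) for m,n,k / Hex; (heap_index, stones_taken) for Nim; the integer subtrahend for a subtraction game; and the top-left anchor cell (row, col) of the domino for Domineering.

PV length from [6]: 1 ply

[6] O move#1: -2:-1/4, -3:-1/3, -5:+1/1*
[1] end (terminal -1, X#2); searched 6 to 5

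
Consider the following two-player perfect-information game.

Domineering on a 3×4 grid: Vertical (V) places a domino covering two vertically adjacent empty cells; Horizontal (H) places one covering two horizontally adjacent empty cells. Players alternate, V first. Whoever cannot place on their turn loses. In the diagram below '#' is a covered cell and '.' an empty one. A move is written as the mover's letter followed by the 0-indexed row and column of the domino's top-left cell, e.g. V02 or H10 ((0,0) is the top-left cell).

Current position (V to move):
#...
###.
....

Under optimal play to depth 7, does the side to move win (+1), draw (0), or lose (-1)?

value(#.../###./...., V) = -1

p1 V@[#.../###./....]: V03[#..#/####/....]-1* V13[#.../####/...#]-1
p2 H@[#..#/####/....]: H01[####/####/....]+1* H20[#..#/####/##..]+1 H21[#..#/####/.##.]+1 H22[#..#/####/..##]+1
p3 V@[####/####/....] terminal -1; root [#.../###./....] d7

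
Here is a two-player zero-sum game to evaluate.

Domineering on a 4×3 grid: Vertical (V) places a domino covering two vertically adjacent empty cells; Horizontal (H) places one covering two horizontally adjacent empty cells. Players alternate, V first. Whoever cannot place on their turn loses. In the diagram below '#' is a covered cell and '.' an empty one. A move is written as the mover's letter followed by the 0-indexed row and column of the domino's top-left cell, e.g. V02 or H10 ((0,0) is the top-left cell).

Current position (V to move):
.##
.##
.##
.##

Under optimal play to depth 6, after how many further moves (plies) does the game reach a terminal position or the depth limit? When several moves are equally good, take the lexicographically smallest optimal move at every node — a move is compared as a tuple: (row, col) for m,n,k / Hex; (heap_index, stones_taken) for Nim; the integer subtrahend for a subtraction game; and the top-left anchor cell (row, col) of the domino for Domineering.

ply 1, V at .##/.##/.##/.## | V00=+1→###/###/.##/.##*; V10=+1→.##/###/###/.##; V20=+1→.##/.##/###/###
ply 2: ###/###/.##/.## is terminal -1 (H); from .##/.##/.##/.## depth 6

PV length from [.##/.##/.##/.##]: 1 ply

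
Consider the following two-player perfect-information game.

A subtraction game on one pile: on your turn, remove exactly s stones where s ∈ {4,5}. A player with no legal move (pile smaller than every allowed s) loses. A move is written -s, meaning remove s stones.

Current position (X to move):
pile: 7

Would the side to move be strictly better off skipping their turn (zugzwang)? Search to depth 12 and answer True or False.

zugzwang(7, X) = False

[7] X move#1: -4:+1/3*, -5:+1/2
[3] end (terminal -1, O#2); searched 7 to 12
pass branch (O moves first from the same position):
  | [7] O move#1: -4:+1/3*, -5:+1/2
  | [3] end (terminal -1, X#2); searched 7 to 12
X moving scores +1; X passing scores -1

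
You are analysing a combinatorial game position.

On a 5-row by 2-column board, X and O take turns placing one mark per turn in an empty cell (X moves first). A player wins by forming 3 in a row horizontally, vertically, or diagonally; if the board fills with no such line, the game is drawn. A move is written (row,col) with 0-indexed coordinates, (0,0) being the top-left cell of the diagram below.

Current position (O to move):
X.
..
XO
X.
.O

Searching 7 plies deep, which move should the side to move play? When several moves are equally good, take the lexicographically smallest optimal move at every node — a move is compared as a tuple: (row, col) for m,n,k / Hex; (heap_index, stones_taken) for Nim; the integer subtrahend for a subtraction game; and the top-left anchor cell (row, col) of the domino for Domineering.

p1 O@[X./../XO/X./.O]: (0,1)[XO/../XO/X./.O]-1 (1,0)[X./O./XO/X./.O]-1 (1,1)[X./.O/XO/X./.O]-1 (3,1)[X./../XO/XO/.O]+1* (4,0)[X./../XO/X./OO]-1
p2 X@[X./../XO/XO/.O] terminal -1; root [X./../XO/X./.O] d7

O's best at [X./../XO/X./.O]: (3,1)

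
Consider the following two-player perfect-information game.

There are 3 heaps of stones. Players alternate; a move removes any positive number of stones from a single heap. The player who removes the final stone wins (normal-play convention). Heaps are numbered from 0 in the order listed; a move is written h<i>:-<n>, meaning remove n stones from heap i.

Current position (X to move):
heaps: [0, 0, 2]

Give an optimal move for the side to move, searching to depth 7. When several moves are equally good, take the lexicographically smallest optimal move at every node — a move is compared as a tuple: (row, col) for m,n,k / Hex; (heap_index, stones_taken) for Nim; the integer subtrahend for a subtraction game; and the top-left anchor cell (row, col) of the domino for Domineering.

[(0,0,2)] X move#1: h2:-1:-1/(0,0,1), h2:-2:+1/(0,0,0)*
[(0,0,0)] end (terminal -1, O#2); searched (0,0,2) to 7

X's best at [(0,0,2)]: h2:-2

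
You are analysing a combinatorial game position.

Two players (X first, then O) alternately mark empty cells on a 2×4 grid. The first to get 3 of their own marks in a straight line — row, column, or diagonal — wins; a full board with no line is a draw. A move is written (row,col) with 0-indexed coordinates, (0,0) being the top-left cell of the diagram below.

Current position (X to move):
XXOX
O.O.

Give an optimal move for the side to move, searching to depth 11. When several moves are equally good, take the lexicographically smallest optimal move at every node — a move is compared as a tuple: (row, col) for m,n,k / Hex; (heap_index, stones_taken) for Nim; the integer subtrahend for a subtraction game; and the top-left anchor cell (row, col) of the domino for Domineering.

p1 X@[XXOX/O.O.]: (1,1)[XXOX/OXO.]+0* (1,3)[XXOX/O.OX]-1
p2 O@[XXOX/OXO.]: (1,3)[XXOX/OXOO]+0*
p3 X@[XXOX/OXOO] terminal +0; root [XXOX/O.O.] d11

X's best at [XXOX/O.O.]: (1,1)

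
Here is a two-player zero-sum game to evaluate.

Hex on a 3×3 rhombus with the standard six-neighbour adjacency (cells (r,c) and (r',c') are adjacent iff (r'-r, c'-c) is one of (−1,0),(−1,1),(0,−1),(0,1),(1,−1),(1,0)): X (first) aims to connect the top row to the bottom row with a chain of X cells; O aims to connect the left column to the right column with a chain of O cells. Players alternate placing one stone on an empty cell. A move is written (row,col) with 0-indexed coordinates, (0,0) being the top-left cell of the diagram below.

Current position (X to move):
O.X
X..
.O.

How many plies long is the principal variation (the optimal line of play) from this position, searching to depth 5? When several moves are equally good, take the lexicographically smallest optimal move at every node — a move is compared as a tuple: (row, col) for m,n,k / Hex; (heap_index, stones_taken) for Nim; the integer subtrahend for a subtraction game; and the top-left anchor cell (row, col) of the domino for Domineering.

ply 1, X at O.X/X../.O. | (0,1)=-1→OXX/X../.O.; (1,1)=-1→O.X/XX./.O.; (1,2)=+1→O.X/X.X/.O.*; (2,0)=+1→O.X/X../XO.; (2,2)=+1→O.X/X../.OX
ply 2, O at O.X/X.X/.O. | (0,1)=-1→OOX/X.X/.O.*; (1,1)=-1→O.X/XOX/.O.; (2,0)=-1→O.X/X.X/OO.; (2,2)=-1→O.X/X.X/.OO
ply 3, X at OOX/X.X/.O. | (1,1)=+1→OOX/XXX/.O.*; (2,0)=+1→OOX/X.X/XO.; (2,2)=+1→OOX/X.X/.OX
ply 4, O at OOX/XXX/.O. | (2,0)=-1→OOX/XXX/OO.*; (2,2)=-1→OOX/XXX/.OO
ply 5, X at OOX/XXX/OO. | (2,2)=+1→OOX/XXX/OOX*
ply 6: OOX/XXX/OOX is terminal -1 (O); from O.X/X../.O. depth 5

PV length from [O.X/X../.O.]: 5 plies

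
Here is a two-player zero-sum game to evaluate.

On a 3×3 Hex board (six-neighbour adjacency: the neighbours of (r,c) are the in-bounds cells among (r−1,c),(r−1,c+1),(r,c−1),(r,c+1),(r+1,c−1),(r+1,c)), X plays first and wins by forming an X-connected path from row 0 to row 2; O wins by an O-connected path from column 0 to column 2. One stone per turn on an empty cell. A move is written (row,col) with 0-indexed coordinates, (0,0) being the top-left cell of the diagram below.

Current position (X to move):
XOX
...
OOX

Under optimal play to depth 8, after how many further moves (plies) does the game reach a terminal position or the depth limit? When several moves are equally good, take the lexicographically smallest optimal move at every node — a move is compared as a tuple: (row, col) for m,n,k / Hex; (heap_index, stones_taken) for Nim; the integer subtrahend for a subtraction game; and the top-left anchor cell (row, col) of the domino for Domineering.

[XOX/.../OOX] X move#1: (1,0):-1/XOX/X../OOX, (1,1):-1/XOX/.X./OOX, (1,2):+1/XOX/..X/OOX*
[XOX/..X/OOX] end (terminal -1, O#2); searched XOX/.../OOX to 8

PV length from [XOX/.../OOX]: 1 ply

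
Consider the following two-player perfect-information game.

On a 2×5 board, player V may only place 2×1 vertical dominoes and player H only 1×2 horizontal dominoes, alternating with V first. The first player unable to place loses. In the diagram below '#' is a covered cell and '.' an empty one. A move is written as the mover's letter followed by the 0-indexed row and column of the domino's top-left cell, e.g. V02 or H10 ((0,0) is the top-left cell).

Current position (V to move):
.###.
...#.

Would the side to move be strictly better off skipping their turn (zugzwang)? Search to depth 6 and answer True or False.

zugzwang(.###./...#., V) = False

ply 1, V at .###./...#. | V00=+1→####./#..#.*; V04=-1→.####/...##
ply 2, H at ####./#..#. | H11=-1→####./####.*
ply 3, V at ####./####. | V04=+1→#####/#####*
ply 4: #####/##### is terminal -1 (H); from .###./...#. depth 6
pass branch (H moves first from the same position):
  | ply 1, H at .###./...#. | H10=-1→.###./##.#.*; H11=-1→.###./.###.
  | ply 2, V at .###./##.#. | V04=+1→.####/##.##*
  | ply 3: .####/##.## is terminal -1 (H); from .###./...#. depth 6
V moving scores +1; V passing scores +1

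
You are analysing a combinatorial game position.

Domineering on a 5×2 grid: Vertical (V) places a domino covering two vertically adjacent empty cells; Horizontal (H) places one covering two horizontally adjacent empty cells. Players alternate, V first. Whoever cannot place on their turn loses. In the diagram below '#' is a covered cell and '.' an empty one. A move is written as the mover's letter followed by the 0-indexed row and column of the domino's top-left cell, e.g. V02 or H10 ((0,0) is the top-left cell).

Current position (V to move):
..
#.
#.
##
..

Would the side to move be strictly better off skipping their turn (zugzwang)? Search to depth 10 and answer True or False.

zugzwang(../#./#./##/.., V) = False

ply 1, V at ../#./#./##/.. | V01=-1→.#/##/#./##/..*; V11=-1→../##/##/##/..
ply 2, H at .#/##/#./##/.. | H40=+1→.#/##/#./##/##*
ply 3: .#/##/#./##/## is terminal -1 (V); from ../#./#./##/.. depth 10
suppose V passes — search the same position with H to move:
pass> ply 1, H at ../#./#./##/.. | H00=+1→##/#./#./##/..*; H40=-1→../#./#./##/##
pass> ply 2, V at ##/#./#./##/.. | V11=-1→##/##/##/##/..*
pass> ply 3, H at ##/##/##/##/.. | H40=+1→##/##/##/##/##*
pass> ply 4: ##/##/##/##/## is terminal -1 (V); from ../#./#./##/.. depth 10
for V: play -1, pass -1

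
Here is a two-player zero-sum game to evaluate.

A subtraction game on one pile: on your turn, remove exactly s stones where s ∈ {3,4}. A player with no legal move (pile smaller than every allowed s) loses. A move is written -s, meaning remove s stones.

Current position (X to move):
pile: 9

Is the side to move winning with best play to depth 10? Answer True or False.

p1 X@[9]: -3[6]-1* -4[5]-1
p2 O@[6]: -3[3]-1 -4[2]+1*
p3 X@[2] terminal -1; root [9] d10

X winning at [9]: False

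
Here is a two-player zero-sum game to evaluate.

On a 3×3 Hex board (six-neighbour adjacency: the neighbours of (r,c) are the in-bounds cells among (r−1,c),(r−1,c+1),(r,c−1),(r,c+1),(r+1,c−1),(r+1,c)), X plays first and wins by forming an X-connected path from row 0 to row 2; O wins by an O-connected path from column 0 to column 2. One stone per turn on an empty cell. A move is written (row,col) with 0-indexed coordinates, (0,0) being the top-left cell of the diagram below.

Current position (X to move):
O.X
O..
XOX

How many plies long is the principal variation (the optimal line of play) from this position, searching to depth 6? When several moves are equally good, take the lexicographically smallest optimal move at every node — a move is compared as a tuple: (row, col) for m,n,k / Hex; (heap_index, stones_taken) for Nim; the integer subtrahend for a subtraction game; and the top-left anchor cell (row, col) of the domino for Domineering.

PV length from [O.X/O../XOX]: 3 plies

p1 X@[O.X/O../XOX]: (0,1)[OXX/O../XOX]+1* (1,1)[O.X/OX./XOX]+1 (1,2)[O.X/O.X/XOX]+1
p2 O@[OXX/O../XOX]: (1,1)[OXX/OO./XOX]-1* (1,2)[OXX/O.O/XOX]-1
p3 X@[OXX/OO./XOX]: (1,2)[OXX/OOX/XOX]+1*
p4 O@[OXX/OOX/XOX] terminal -1; root [O.X/O../XOX] d6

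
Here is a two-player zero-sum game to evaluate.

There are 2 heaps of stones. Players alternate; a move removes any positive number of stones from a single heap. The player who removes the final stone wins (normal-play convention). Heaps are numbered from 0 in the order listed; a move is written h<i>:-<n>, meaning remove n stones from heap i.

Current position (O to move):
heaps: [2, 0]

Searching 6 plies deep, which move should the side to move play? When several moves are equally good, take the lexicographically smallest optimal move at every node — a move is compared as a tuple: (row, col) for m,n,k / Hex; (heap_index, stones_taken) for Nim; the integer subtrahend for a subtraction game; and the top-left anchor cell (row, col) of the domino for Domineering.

O's best at [(2,0)]: h0:-2

ply 1, O at (2,0) | h0:-1=-1→(1,0); h0:-2=+1→(0,0)*
ply 2: (0,0) is terminal -1 (X); from (2,0) depth 6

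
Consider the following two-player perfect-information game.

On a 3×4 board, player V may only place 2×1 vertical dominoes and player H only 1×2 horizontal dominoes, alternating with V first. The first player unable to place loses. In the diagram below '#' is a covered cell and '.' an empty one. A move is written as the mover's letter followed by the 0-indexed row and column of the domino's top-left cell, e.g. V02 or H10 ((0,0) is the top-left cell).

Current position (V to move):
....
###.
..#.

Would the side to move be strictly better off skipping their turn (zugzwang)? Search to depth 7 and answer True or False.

ply 1, V at ..../###./..#. | V03=-1→...#/####/..#.*; V13=-1→..../####/..##
ply 2, H at ...#/####/..#. | H00=+1→##.#/####/..#.*; H01=+1→.###/####/..#.; H20=+1→...#/####/###.
ply 3: ##.#/####/..#. is terminal -1 (V); from ..../###./..#. depth 7
if V skipped the turn, H would face:
~ ply 1, H at ..../###./..#. | H00=+1→##../###./..#.*; H01=+1→.##./###./..#.; H02=+1→..##/###./..#.; H20=+1→..../###./###.
~ ply 2, V at ##../###./..#. | V03=-1→##.#/####/..#.*; V13=-1→##../####/..##
~ ply 3, H at ##.#/####/..#. | H20=+1→##.#/####/###.*
~ ply 4: ##.#/####/###. is terminal -1 (V); from ..../###./..#. depth 7
compare (V): move=-1 vs pass=-1

zugzwang(..../###./..#., V) = False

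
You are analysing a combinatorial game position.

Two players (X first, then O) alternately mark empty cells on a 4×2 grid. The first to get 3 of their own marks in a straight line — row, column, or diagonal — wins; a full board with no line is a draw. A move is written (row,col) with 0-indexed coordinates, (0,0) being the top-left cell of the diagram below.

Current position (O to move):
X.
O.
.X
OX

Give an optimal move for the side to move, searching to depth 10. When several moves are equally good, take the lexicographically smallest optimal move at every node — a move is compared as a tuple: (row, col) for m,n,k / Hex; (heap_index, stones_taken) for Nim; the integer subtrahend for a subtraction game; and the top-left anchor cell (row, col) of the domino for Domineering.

O's best at [X./O./.X/OX]: (2,0)

ply 1, O at X./O./.X/OX | (0,1)=-1→XO/O./.X/OX; (1,1)=+0→X./OO/.X/OX; (2,0)=+1→X./O./OX/OX*
ply 2: X./O./OX/OX is terminal -1 (X); from X./O./.X/OX depth 10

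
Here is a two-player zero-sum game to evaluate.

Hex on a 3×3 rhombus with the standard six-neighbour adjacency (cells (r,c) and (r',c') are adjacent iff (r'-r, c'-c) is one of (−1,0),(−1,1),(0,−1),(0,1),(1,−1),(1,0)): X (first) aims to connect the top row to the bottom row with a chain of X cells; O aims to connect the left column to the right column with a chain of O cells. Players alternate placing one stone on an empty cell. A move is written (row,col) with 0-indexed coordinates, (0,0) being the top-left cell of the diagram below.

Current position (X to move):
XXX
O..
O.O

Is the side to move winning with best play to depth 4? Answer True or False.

p1 X@[XXX/O../O.O]: (1,1)[XXX/OX./O.O]-1 (1,2)[XXX/O.X/O.O]-1 (2,1)[XXX/O../OXO]+1*
p2 O@[XXX/O../OXO]: (1,1)[XXX/OO./OXO]-1* (1,2)[XXX/O.O/OXO]-1
p3 X@[XXX/OO./OXO]: (1,2)[XXX/OOX/OXO]+1*
p4 O@[XXX/OOX/OXO] terminal -1; root [XXX/O../O.O] d4

X winning at [XXX/O../O.O]: True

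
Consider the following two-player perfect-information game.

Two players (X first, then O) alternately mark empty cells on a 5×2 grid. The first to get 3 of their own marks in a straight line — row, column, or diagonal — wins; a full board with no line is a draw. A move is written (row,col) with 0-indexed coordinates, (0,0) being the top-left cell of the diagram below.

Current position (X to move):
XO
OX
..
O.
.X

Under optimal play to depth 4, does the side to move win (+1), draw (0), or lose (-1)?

ply 1, X at XO/OX/../O./.X | (2,0)=+0→XO/OX/X./O./.X*; (2,1)=-1→XO/OX/.X/O./.X; (3,1)=-1→XO/OX/../OX/.X; (4,0)=-1→XO/OX/../O./XX
ply 2, O at XO/OX/X./O./.X | (2,1)=+0→XO/OX/XO/O./.X*; (3,1)=+0→XO/OX/X./OO/.X; (4,0)=+0→XO/OX/X./O./OX
ply 3, X at XO/OX/XO/O./.X | (3,1)=+0→XO/OX/XO/OX/.X*; (4,0)=+0→XO/OX/XO/O./XX
ply 4, O at XO/OX/XO/OX/.X | (4,0)=+0→XO/OX/XO/OX/OX*
ply 5: XO/OX/XO/OX/OX is terminal +0 (X); from XO/OX/../O./.X depth 4

value(XO/OX/../O./.X, X) = 0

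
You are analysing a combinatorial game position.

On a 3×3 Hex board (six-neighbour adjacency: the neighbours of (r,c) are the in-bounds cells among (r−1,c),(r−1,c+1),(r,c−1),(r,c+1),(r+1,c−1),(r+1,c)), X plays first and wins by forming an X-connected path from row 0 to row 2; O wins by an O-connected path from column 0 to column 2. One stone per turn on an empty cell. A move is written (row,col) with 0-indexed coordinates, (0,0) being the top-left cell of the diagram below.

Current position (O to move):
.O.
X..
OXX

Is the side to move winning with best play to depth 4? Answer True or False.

O winning at [.O./X../OXX]: True

p1 O@[.O./X../OXX]: (0,0)[OO./X../OXX]-1 (0,2)[.OO/X../OXX]+1* (1,1)[.O./XO./OXX]+1 (1,2)[.O./X.O/OXX]-1
p2 X@[.OO/X../OXX]: (0,0)[XOO/X../OXX]-1* (1,1)[.OO/XX./OXX]-1 (1,2)[.OO/X.X/OXX]-1
p3 O@[XOO/X../OXX]: (1,1)[XOO/XO./OXX]+1* (1,2)[XOO/X.O/OXX]-1
p4 X@[XOO/XO./OXX] terminal -1; root [.O./X../OXX] d4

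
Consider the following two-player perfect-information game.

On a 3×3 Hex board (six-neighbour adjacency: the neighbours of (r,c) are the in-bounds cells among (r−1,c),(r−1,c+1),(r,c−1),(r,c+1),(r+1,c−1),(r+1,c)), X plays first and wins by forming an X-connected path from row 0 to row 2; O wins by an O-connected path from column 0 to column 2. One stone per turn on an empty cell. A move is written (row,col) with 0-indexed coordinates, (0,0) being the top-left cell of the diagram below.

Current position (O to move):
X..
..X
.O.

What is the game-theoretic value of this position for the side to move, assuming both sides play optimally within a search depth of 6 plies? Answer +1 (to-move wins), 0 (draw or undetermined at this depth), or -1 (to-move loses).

value(X../..X/.O., O) = +1

p1 O@[X../..X/.O.]: (0,1)[XO./..X/.O.]-1 (0,2)[X.O/..X/.O.]-1 (1,0)[X../O.X/.O.]-1 (1,1)[X../.OX/.O.]+1* (2,0)[X../..X/OO.]-1 (2,2)[X../..X/.OO]-1
p2 X@[X../.OX/.O.]: (0,1)[XX./.OX/.O.]-1* (0,2)[X.X/.OX/.O.]-1 (1,0)[X../XOX/.O.]-1 (2,0)[X../.OX/XO.]-1 (2,2)[X../.OX/.OX]-1
p3 O@[XX./.OX/.O.]: (0,2)[XXO/.OX/.O.]+1* (1,0)[XX./OOX/.O.]+1 (2,0)[XX./.OX/OO.]+1 (2,2)[XX./.OX/.OO]+1
p4 X@[XXO/.OX/.O.]: (1,0)[XXO/XOX/.O.]-1* (2,0)[XXO/.OX/XO.]-1 (2,2)[XXO/.OX/.OX]-1
p5 O@[XXO/XOX/.O.]: (2,0)[XXO/XOX/OO.]+1* (2,2)[XXO/XOX/.OO]-1
p6 X@[XXO/XOX/OO.] terminal -1; root [X../..X/.O.] d6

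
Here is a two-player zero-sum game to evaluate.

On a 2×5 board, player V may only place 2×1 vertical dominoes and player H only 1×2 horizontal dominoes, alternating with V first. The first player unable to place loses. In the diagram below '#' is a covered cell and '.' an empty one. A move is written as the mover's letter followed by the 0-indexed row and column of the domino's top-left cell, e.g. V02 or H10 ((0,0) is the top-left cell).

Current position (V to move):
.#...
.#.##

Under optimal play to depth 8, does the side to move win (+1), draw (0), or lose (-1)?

value(.#.../.#.##, V) = +1

p1 V@[.#.../.#.##]: V00[##.../##.##]-1 V02[.##../.####]+1*
p2 H@[.##../.####]: H03[.####/.####]-1*
p3 V@[.####/.####]: V00[#####/#####]+1*
p4 H@[#####/#####] terminal -1; root [.#.../.#.##] d8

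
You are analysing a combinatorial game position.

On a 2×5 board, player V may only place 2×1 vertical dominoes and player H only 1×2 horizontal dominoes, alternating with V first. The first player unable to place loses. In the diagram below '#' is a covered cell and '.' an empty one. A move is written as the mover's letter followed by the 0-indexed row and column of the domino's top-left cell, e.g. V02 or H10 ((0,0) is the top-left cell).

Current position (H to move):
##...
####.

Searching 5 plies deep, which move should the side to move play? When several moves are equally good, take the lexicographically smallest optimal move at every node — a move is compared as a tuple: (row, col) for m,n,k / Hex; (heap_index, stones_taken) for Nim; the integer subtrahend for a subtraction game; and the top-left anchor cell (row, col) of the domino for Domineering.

p1 H@[##.../####.]: H02[####./####.]-1 H03[##.##/####.]+1*
p2 V@[##.##/####.] terminal -1; root [##.../####.] d5

H's best at [##.../####.]: H03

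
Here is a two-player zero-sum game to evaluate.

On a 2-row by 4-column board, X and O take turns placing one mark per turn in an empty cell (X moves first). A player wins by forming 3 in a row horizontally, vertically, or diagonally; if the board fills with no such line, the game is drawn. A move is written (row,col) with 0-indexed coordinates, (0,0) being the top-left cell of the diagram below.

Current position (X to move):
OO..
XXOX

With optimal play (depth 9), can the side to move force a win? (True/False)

X winning at [OO../XXOX]: False

p1 X@[OO../XXOX]: (0,2)[OOX./XXOX]+0* (0,3)[OO.X/XXOX]-1
p2 O@[OOX./XXOX]: (0,3)[OOXO/XXOX]+0*
p3 X@[OOXO/XXOX] terminal +0; root [OO../XXOX] d9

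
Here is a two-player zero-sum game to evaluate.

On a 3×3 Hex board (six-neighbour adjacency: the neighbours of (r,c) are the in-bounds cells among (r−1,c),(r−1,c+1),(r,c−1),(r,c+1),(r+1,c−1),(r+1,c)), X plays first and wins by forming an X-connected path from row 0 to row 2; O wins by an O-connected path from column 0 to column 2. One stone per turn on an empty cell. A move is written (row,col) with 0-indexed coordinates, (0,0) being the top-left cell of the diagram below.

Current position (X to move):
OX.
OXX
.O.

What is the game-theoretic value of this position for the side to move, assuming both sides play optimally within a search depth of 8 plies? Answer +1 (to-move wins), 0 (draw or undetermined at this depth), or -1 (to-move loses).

p1 X@[OX./OXX/.O.]: (0,2)[OXX/OXX/.O.]+1* (2,0)[OX./OXX/XO.]+1 (2,2)[OX./OXX/.OX]+1
p2 O@[OXX/OXX/.O.]: (2,0)[OXX/OXX/OO.]-1* (2,2)[OXX/OXX/.OO]-1
p3 X@[OXX/OXX/OO.]: (2,2)[OXX/OXX/OOX]+1*
p4 O@[OXX/OXX/OOX] terminal -1; root [OX./OXX/.O.] d8

value(OX./OXX/.O., X) = +1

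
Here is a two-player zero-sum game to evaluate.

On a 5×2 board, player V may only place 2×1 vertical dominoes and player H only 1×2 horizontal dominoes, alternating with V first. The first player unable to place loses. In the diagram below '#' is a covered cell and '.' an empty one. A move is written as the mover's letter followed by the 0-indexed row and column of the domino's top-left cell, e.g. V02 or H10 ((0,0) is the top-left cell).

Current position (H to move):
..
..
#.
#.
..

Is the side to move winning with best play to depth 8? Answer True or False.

p1 H@[../../#./#./..]: H00[##/../#./#./..]+1* H10[../##/#./#./..]+1 H40[../../#./#./##]-1
p2 V@[##/../#./#./..]: V11[##/.#/##/#./..]-1* V21[##/../##/##/..]-1 V31[##/../#./##/.#]-1
p3 H@[##/.#/##/#./..]: H40[##/.#/##/#./##]+1*
p4 V@[##/.#/##/#./##] terminal -1; root [../../#./#./..] d8

H winning at [../../#./#./..]: True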